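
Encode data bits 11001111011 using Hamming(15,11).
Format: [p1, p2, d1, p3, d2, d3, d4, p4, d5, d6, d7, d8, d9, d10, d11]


Parity bits: p1=1, p2=1, p3=0, p4=0

111010001111011


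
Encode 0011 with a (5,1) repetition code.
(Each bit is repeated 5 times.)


Each bit -> 5 copies

00000000001111111111


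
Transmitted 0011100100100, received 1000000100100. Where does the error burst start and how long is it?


XOR: 1011100000000

Burst at position 0, length 5


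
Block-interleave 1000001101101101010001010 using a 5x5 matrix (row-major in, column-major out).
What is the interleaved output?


Matrix:
  10000
  01101
  10110
  10100
  01010
Read columns: 1011001001011100010101000

1011001001011100010101000


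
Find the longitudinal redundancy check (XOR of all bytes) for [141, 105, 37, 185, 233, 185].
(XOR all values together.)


XOR chain: 141 ^ 105 ^ 37 ^ 185 ^ 233 ^ 185 = 40

40


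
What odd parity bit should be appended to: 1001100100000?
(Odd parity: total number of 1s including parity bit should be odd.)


Number of 1s in data: 4
Parity bit: 1

1


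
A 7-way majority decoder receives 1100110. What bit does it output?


Ones: 4 out of 7
Threshold: 4

1 (4/7 voted 1)


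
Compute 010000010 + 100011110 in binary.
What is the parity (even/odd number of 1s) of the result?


010000010 = 130
100011110 = 286
Sum = 416 = 110100000
1s count = 3

odd parity (3 ones in 110100000)


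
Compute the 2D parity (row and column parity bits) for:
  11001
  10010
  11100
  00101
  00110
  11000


Row parities: 101000
Column parities: 01100

Row P: 101000, Col P: 01100, Corner: 0


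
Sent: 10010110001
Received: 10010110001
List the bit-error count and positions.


XOR: 00000000000

0 errors (received matches sent)


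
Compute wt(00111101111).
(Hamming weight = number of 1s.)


Counting 1s in 00111101111

8


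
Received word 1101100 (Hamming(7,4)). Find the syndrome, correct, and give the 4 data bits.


Syndrome = 2: error at position 2

Data: 0100 (corrected bit 2)


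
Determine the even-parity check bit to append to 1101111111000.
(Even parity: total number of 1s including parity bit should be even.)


Number of 1s in data: 9
Parity bit: 1

1


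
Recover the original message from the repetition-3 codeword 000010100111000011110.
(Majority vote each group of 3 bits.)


Groups: 000, 010, 100, 111, 000, 011, 110
Majority votes: 0001011

0001011


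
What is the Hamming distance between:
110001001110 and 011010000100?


XOR: 101011001010
Count of 1s: 6

6


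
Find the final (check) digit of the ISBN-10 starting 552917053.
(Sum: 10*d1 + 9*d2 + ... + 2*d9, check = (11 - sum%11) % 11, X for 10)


Weighted sum: 236
236 mod 11 = 5

Check digit: 6


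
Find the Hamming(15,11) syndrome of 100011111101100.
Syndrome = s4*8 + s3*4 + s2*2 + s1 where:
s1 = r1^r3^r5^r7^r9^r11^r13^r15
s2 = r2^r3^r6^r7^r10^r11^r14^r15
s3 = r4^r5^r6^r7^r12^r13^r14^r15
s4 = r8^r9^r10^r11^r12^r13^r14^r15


s1=1, s2=1, s3=1, s4=1

Syndrome = 15 (error at position 15)


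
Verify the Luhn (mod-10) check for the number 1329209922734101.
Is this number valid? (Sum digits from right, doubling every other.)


Luhn sum = 64
64 mod 10 = 4

Invalid (Luhn sum mod 10 = 4)


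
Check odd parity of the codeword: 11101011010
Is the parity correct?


Number of 1s: 7

Yes, parity is correct (7 ones)


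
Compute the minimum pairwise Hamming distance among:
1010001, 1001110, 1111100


Comparing all pairs, minimum distance: 3
Can detect 2 errors, correct 1 errors

3


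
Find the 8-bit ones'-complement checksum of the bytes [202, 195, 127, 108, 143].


Sum = 775 mod 256 = 7
Complement = 248

248


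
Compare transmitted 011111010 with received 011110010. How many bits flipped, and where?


XOR: 000001000

1 error(s) at position(s): 5


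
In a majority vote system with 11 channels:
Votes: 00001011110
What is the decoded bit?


Ones: 5 out of 11
Threshold: 6

0 (5/11 voted 1)


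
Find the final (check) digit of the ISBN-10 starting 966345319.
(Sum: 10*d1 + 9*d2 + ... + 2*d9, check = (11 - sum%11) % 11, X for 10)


Weighted sum: 295
295 mod 11 = 9

Check digit: 2


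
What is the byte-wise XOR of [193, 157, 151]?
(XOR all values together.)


XOR chain: 193 ^ 157 ^ 151 = 203

203


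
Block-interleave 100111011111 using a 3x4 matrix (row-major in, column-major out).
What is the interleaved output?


Matrix:
  1001
  1101
  1111
Read columns: 111011001111

111011001111


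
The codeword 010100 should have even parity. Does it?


Number of 1s: 2

Yes, parity is correct (2 ones)


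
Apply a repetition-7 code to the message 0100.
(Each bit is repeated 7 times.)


Each bit -> 7 copies

0000000111111100000000000000


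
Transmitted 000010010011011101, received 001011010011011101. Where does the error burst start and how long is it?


XOR: 001001000000000000

Burst at position 2, length 4


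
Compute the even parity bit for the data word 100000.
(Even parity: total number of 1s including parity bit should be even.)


Number of 1s in data: 1
Parity bit: 1

1


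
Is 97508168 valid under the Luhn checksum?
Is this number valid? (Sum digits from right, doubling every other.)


Luhn sum = 36
36 mod 10 = 6

Invalid (Luhn sum mod 10 = 6)


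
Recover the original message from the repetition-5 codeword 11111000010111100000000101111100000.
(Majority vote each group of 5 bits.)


Groups: 11111, 00001, 01111, 00000, 00010, 11111, 00000
Majority votes: 1010010

1010010


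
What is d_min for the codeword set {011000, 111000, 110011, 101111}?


Comparing all pairs, minimum distance: 1
Can detect 0 errors, correct 0 errors

1


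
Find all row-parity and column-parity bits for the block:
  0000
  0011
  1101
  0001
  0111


Row parities: 00111
Column parities: 1000

Row P: 00111, Col P: 1000, Corner: 1


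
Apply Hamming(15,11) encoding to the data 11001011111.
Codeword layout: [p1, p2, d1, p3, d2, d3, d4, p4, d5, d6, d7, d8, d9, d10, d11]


Parity bits: p1=0, p2=0, p3=1, p4=0

001110001011111


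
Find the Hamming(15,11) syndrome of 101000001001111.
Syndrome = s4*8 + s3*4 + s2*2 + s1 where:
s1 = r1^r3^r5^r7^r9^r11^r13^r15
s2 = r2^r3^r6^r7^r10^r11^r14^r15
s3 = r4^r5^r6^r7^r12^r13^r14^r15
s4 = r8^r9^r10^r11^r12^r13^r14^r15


s1=1, s2=1, s3=0, s4=1

Syndrome = 11 (error at position 11)


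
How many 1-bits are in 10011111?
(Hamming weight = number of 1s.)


Counting 1s in 10011111

6


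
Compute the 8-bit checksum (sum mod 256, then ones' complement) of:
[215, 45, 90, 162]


Sum = 512 mod 256 = 0
Complement = 255

255


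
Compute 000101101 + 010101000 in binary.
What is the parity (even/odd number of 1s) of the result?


000101101 = 45
010101000 = 168
Sum = 213 = 11010101
1s count = 5

odd parity (5 ones in 11010101)


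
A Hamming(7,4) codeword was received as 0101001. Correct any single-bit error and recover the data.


Syndrome = 1: error at position 1

Data: 0001 (corrected bit 1)


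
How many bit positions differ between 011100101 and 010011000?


XOR: 001111101
Count of 1s: 6

6


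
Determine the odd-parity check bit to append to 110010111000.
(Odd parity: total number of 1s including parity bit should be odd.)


Number of 1s in data: 6
Parity bit: 1

1


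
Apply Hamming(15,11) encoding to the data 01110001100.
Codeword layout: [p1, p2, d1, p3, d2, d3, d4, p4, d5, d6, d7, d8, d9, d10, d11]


Parity bits: p1=1, p2=0, p3=1, p4=0

100111100001100


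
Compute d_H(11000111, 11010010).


XOR: 00010101
Count of 1s: 3

3


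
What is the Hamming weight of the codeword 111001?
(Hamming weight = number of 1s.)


Counting 1s in 111001

4


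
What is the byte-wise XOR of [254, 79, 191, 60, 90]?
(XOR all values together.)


XOR chain: 254 ^ 79 ^ 191 ^ 60 ^ 90 = 104

104


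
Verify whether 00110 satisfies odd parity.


Number of 1s: 2

No, parity error (2 ones)


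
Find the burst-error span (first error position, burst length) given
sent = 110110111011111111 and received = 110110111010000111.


XOR: 000000000001111000

Burst at position 11, length 4


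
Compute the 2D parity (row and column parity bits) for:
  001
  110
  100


Row parities: 101
Column parities: 011

Row P: 101, Col P: 011, Corner: 0


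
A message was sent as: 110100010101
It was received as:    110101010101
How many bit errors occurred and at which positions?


XOR: 000001000000

1 error(s) at position(s): 5


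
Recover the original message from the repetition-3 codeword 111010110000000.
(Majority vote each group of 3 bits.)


Groups: 111, 010, 110, 000, 000
Majority votes: 10100

10100


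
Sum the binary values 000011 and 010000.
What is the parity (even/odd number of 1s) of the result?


000011 = 3
010000 = 16
Sum = 19 = 10011
1s count = 3

odd parity (3 ones in 10011)


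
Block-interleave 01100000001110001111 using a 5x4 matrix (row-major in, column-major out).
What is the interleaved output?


Matrix:
  0110
  0000
  0011
  1000
  1111
Read columns: 00011100011010100101

00011100011010100101


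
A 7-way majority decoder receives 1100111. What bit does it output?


Ones: 5 out of 7
Threshold: 4

1 (5/7 voted 1)


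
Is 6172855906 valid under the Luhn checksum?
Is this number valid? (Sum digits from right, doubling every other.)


Luhn sum = 39
39 mod 10 = 9

Invalid (Luhn sum mod 10 = 9)


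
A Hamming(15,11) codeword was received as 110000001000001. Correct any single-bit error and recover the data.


Syndrome = 5: error at position 5

Data: 01001000001 (corrected bit 5)


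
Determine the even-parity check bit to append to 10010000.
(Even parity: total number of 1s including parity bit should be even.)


Number of 1s in data: 2
Parity bit: 0

0


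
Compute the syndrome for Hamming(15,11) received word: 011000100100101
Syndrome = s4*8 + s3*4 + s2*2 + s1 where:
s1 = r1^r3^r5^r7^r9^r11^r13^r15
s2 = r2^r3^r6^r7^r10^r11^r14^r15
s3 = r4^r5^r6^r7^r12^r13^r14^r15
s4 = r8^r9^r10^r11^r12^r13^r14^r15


s1=0, s2=1, s3=1, s4=1

Syndrome = 14 (error at position 14)


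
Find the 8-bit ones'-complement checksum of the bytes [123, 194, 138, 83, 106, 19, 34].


Sum = 697 mod 256 = 185
Complement = 70

70


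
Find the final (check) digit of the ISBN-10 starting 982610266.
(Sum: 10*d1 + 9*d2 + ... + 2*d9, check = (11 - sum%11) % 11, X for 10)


Weighted sum: 264
264 mod 11 = 0

Check digit: 0


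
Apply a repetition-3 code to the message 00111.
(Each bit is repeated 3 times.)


Each bit -> 3 copies

000000111111111


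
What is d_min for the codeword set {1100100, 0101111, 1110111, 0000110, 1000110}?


Comparing all pairs, minimum distance: 1
Can detect 0 errors, correct 0 errors

1


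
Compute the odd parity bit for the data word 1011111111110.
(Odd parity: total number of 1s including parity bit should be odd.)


Number of 1s in data: 11
Parity bit: 0

0


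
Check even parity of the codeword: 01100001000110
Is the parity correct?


Number of 1s: 5

No, parity error (5 ones)


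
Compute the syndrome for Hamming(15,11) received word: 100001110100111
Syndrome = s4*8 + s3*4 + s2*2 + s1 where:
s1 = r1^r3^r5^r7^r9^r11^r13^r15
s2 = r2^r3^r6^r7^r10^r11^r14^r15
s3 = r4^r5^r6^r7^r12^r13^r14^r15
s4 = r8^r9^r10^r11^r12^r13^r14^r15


s1=0, s2=1, s3=1, s4=1

Syndrome = 14 (error at position 14)


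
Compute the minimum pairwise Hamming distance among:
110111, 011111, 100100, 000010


Comparing all pairs, minimum distance: 2
Can detect 1 errors, correct 0 errors

2


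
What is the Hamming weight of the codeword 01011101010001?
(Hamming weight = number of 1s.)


Counting 1s in 01011101010001

7


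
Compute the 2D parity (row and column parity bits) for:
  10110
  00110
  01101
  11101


Row parities: 1010
Column parities: 00000

Row P: 1010, Col P: 00000, Corner: 0


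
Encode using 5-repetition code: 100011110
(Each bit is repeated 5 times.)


Each bit -> 5 copies

111110000000000000001111111111111111111100000


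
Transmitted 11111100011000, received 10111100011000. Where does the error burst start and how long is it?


XOR: 01000000000000

Burst at position 1, length 1


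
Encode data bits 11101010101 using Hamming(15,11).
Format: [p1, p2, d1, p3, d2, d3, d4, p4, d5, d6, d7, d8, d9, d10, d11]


Parity bits: p1=0, p2=0, p3=0, p4=0

001011001010101


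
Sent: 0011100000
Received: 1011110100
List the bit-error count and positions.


XOR: 1000010100

3 error(s) at position(s): 0, 5, 7


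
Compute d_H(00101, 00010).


XOR: 00111
Count of 1s: 3

3


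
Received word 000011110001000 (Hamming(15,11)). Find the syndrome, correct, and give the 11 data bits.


Syndrome = 0: no error detected

Data: 01110001000 (no errors)


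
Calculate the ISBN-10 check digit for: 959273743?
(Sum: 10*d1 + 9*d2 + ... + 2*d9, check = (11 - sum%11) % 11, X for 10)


Weighted sum: 324
324 mod 11 = 5

Check digit: 6


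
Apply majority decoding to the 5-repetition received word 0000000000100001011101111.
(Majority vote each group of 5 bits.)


Groups: 00000, 00000, 10000, 10111, 01111
Majority votes: 00011

00011


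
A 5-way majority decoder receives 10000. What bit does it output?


Ones: 1 out of 5
Threshold: 3

0 (1/5 voted 1)


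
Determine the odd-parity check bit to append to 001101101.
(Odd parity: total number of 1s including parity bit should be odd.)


Number of 1s in data: 5
Parity bit: 0

0


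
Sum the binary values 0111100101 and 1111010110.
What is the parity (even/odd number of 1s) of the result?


0111100101 = 485
1111010110 = 982
Sum = 1467 = 10110111011
1s count = 8

even parity (8 ones in 10110111011)


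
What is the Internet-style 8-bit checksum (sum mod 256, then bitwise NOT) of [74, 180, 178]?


Sum = 432 mod 256 = 176
Complement = 79

79


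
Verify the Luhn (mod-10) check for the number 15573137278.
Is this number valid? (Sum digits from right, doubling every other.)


Luhn sum = 40
40 mod 10 = 0

Valid (Luhn sum mod 10 = 0)


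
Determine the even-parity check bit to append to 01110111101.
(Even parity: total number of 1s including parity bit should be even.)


Number of 1s in data: 8
Parity bit: 0

0


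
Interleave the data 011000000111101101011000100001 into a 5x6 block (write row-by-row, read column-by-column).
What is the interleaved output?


Matrix:
  011000
  000111
  101101
  011000
  100001
Read columns: 001011001010110011000100001101

001011001010110011000100001101


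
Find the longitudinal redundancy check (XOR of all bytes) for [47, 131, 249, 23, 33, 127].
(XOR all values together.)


XOR chain: 47 ^ 131 ^ 249 ^ 23 ^ 33 ^ 127 = 28

28


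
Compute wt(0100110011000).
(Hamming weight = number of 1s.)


Counting 1s in 0100110011000

5


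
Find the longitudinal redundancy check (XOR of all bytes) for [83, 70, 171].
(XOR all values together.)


XOR chain: 83 ^ 70 ^ 171 = 190

190


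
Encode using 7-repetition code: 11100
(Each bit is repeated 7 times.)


Each bit -> 7 copies

11111111111111111111100000000000000


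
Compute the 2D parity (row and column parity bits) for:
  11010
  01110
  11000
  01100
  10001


Row parities: 11000
Column parities: 10001

Row P: 11000, Col P: 10001, Corner: 0


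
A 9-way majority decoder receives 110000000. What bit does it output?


Ones: 2 out of 9
Threshold: 5

0 (2/9 voted 1)


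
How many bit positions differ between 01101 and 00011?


XOR: 01110
Count of 1s: 3

3


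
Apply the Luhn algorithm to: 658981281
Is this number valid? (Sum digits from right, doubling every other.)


Luhn sum = 44
44 mod 10 = 4

Invalid (Luhn sum mod 10 = 4)


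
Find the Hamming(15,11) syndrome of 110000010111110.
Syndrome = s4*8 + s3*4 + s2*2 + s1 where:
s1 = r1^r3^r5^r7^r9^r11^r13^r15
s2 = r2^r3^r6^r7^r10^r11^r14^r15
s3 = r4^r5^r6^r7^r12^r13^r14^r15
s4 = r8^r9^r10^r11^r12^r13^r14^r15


s1=1, s2=0, s3=1, s4=0

Syndrome = 5 (error at position 5)


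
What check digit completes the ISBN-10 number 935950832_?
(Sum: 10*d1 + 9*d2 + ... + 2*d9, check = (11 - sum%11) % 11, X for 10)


Weighted sum: 295
295 mod 11 = 9

Check digit: 2


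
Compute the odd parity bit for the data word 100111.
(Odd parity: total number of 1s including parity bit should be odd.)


Number of 1s in data: 4
Parity bit: 1

1


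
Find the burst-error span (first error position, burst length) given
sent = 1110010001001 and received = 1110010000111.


XOR: 0000000001110

Burst at position 9, length 3


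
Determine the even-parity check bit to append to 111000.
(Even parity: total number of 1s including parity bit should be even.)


Number of 1s in data: 3
Parity bit: 1

1


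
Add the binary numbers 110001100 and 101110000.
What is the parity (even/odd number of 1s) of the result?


110001100 = 396
101110000 = 368
Sum = 764 = 1011111100
1s count = 7

odd parity (7 ones in 1011111100)


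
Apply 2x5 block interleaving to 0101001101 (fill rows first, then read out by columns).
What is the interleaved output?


Matrix:
  01010
  01101
Read columns: 0011011001

0011011001


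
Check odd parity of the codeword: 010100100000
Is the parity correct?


Number of 1s: 3

Yes, parity is correct (3 ones)


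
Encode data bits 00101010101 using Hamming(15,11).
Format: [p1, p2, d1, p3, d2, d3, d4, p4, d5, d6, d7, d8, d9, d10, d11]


Parity bits: p1=0, p2=1, p3=1, p4=0

010101001010101


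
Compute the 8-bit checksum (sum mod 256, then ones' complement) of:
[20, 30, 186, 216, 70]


Sum = 522 mod 256 = 10
Complement = 245

245


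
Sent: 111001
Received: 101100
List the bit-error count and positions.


XOR: 010101

3 error(s) at position(s): 1, 3, 5


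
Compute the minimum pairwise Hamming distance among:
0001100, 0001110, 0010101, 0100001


Comparing all pairs, minimum distance: 1
Can detect 0 errors, correct 0 errors

1


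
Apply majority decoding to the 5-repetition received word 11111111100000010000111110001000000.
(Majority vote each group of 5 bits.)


Groups: 11111, 11110, 00000, 10000, 11111, 00010, 00000
Majority votes: 1100100

1100100


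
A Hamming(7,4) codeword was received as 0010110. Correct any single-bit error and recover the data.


Syndrome = 0: no error detected

Data: 1110 (no errors)


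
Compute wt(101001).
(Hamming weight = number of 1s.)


Counting 1s in 101001

3


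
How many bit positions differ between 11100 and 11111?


XOR: 00011
Count of 1s: 2

2


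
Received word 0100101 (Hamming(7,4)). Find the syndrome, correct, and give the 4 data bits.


Syndrome = 0: no error detected

Data: 0101 (no errors)


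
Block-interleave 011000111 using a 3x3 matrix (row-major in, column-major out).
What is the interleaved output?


Matrix:
  011
  000
  111
Read columns: 001101101

001101101


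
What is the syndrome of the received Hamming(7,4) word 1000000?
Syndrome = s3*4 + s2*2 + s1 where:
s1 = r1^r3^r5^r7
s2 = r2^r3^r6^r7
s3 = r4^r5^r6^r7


s1=1, s2=0, s3=0

Syndrome = 1 (error at position 1)


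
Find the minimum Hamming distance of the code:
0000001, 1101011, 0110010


Comparing all pairs, minimum distance: 4
Can detect 3 errors, correct 1 errors

4


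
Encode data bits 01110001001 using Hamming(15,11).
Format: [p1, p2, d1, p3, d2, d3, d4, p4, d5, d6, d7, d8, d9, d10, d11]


Parity bits: p1=1, p2=1, p3=1, p4=0

110111100001001


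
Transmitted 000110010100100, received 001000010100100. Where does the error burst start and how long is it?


XOR: 001110000000000

Burst at position 2, length 3


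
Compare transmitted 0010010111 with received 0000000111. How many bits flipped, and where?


XOR: 0010010000

2 error(s) at position(s): 2, 5


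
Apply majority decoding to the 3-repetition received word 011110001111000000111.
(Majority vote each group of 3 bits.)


Groups: 011, 110, 001, 111, 000, 000, 111
Majority votes: 1101001

1101001


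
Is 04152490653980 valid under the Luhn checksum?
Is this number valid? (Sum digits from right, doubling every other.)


Luhn sum = 58
58 mod 10 = 8

Invalid (Luhn sum mod 10 = 8)


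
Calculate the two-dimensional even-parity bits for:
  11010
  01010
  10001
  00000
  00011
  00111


Row parities: 100001
Column parities: 00101

Row P: 100001, Col P: 00101, Corner: 0


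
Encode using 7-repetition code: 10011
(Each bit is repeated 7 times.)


Each bit -> 7 copies

11111110000000000000011111111111111


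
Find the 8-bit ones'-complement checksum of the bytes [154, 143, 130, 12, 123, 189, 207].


Sum = 958 mod 256 = 190
Complement = 65

65


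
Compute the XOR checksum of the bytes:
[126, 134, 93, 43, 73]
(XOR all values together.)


XOR chain: 126 ^ 134 ^ 93 ^ 43 ^ 73 = 199

199


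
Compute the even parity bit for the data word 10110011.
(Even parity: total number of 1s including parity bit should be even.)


Number of 1s in data: 5
Parity bit: 1

1


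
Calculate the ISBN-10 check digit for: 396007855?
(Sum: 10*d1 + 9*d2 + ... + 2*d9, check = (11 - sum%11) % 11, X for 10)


Weighted sum: 251
251 mod 11 = 9

Check digit: 2


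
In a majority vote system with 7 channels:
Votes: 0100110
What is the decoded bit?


Ones: 3 out of 7
Threshold: 4

0 (3/7 voted 1)


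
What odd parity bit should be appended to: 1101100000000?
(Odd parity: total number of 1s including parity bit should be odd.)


Number of 1s in data: 4
Parity bit: 1

1


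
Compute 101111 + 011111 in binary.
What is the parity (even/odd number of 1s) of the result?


101111 = 47
011111 = 31
Sum = 78 = 1001110
1s count = 4

even parity (4 ones in 1001110)


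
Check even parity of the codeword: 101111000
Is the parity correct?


Number of 1s: 5

No, parity error (5 ones)


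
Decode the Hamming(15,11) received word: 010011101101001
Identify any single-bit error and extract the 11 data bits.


Syndrome = 6: error at position 6

Data: 01011101001 (corrected bit 6)


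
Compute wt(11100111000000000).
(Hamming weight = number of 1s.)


Counting 1s in 11100111000000000

6


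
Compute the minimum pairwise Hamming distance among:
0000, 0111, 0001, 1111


Comparing all pairs, minimum distance: 1
Can detect 0 errors, correct 0 errors

1


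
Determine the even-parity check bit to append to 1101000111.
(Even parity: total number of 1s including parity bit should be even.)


Number of 1s in data: 6
Parity bit: 0

0


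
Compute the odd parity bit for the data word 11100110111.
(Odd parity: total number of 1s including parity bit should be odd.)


Number of 1s in data: 8
Parity bit: 1

1


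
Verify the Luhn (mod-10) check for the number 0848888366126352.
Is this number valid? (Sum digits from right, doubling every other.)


Luhn sum = 71
71 mod 10 = 1

Invalid (Luhn sum mod 10 = 1)


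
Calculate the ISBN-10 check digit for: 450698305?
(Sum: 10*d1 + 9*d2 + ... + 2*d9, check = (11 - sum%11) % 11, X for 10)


Weighted sum: 243
243 mod 11 = 1

Check digit: X


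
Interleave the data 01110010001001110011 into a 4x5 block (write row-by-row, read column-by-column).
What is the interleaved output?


Matrix:
  01110
  01000
  10011
  10011
Read columns: 00111100100010110011

00111100100010110011


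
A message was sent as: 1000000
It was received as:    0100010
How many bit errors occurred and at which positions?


XOR: 1100010

3 error(s) at position(s): 0, 1, 5


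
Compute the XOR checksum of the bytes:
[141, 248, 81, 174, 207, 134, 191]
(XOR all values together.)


XOR chain: 141 ^ 248 ^ 81 ^ 174 ^ 207 ^ 134 ^ 191 = 124

124


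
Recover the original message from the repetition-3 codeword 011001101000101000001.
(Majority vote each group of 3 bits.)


Groups: 011, 001, 101, 000, 101, 000, 001
Majority votes: 1010100

1010100


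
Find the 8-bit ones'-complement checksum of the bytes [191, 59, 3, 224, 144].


Sum = 621 mod 256 = 109
Complement = 146

146


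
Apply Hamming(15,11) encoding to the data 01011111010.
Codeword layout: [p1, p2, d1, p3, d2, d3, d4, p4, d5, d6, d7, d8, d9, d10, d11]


Parity bits: p1=0, p2=0, p3=0, p4=1

000010111111010


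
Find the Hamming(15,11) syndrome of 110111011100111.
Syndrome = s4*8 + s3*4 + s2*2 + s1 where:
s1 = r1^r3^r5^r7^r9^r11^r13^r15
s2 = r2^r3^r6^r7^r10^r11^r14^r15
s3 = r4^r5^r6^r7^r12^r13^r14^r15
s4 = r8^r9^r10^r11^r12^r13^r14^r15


s1=1, s2=1, s3=0, s4=0

Syndrome = 3 (error at position 3)


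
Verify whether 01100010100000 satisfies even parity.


Number of 1s: 4

Yes, parity is correct (4 ones)


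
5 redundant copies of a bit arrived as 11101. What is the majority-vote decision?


Ones: 4 out of 5
Threshold: 3

1 (4/5 voted 1)


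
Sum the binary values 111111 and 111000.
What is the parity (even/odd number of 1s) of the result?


111111 = 63
111000 = 56
Sum = 119 = 1110111
1s count = 6

even parity (6 ones in 1110111)


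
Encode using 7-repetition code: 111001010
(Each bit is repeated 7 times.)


Each bit -> 7 copies

111111111111111111111000000000000001111111000000011111110000000


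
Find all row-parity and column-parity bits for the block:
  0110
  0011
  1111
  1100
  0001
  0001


Row parities: 000011
Column parities: 0110

Row P: 000011, Col P: 0110, Corner: 0


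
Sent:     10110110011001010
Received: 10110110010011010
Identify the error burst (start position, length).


XOR: 00000000001010000

Burst at position 10, length 3


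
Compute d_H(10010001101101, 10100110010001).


XOR: 00110111111100
Count of 1s: 9

9


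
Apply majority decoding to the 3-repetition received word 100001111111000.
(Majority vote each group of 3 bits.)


Groups: 100, 001, 111, 111, 000
Majority votes: 00110

00110


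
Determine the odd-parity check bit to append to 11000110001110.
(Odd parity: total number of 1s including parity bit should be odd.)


Number of 1s in data: 7
Parity bit: 0

0


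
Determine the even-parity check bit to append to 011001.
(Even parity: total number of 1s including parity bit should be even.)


Number of 1s in data: 3
Parity bit: 1

1


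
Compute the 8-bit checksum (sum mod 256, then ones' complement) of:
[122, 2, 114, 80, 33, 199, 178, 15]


Sum = 743 mod 256 = 231
Complement = 24

24


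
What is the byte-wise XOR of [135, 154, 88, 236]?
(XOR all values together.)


XOR chain: 135 ^ 154 ^ 88 ^ 236 = 169

169


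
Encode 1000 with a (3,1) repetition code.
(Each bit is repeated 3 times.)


Each bit -> 3 copies

111000000000


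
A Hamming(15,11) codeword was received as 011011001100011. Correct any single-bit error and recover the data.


Syndrome = 0: no error detected

Data: 11101100011 (no errors)


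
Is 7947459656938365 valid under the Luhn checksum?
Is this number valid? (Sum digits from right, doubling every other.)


Luhn sum = 94
94 mod 10 = 4

Invalid (Luhn sum mod 10 = 4)


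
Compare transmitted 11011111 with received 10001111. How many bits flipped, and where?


XOR: 01010000

2 error(s) at position(s): 1, 3


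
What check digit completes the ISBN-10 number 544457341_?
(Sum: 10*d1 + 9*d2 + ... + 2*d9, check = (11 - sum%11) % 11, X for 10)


Weighted sum: 237
237 mod 11 = 6

Check digit: 5


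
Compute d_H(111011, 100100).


XOR: 011111
Count of 1s: 5

5


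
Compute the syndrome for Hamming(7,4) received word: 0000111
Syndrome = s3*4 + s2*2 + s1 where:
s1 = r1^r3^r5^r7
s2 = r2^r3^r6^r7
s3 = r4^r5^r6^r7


s1=0, s2=0, s3=1

Syndrome = 4 (error at position 4)


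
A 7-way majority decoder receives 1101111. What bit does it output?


Ones: 6 out of 7
Threshold: 4

1 (6/7 voted 1)


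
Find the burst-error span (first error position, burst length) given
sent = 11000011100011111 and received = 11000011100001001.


XOR: 00000000000010110

Burst at position 12, length 4


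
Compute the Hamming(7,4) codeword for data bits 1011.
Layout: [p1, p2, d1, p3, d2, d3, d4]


Parity bits: p1=0, p2=1, p3=0

0110011


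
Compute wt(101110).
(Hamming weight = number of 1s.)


Counting 1s in 101110

4


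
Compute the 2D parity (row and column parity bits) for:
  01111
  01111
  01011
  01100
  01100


Row parities: 00100
Column parities: 01011

Row P: 00100, Col P: 01011, Corner: 1


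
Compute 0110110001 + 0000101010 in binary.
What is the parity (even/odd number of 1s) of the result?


0110110001 = 433
0000101010 = 42
Sum = 475 = 111011011
1s count = 7

odd parity (7 ones in 111011011)


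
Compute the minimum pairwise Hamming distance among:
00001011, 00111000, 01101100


Comparing all pairs, minimum distance: 3
Can detect 2 errors, correct 1 errors

3


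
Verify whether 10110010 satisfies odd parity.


Number of 1s: 4

No, parity error (4 ones)


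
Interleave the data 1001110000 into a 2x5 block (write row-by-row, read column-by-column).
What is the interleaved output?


Matrix:
  10011
  10000
Read columns: 1100001010

1100001010


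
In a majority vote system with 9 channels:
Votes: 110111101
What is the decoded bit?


Ones: 7 out of 9
Threshold: 5

1 (7/9 voted 1)


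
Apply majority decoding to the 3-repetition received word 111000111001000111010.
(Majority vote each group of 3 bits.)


Groups: 111, 000, 111, 001, 000, 111, 010
Majority votes: 1010010

1010010


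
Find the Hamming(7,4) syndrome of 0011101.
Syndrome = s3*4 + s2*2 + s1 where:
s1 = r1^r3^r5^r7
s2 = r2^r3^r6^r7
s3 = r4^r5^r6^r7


s1=1, s2=0, s3=1

Syndrome = 5 (error at position 5)


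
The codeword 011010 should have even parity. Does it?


Number of 1s: 3

No, parity error (3 ones)


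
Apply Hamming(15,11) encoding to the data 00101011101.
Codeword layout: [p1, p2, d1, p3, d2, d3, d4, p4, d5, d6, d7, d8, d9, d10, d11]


Parity bits: p1=0, p2=1, p3=0, p4=1

010001011011101


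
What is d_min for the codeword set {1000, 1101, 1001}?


Comparing all pairs, minimum distance: 1
Can detect 0 errors, correct 0 errors

1


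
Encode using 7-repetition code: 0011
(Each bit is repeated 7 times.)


Each bit -> 7 copies

0000000000000011111111111111


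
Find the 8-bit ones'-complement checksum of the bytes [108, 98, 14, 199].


Sum = 419 mod 256 = 163
Complement = 92

92


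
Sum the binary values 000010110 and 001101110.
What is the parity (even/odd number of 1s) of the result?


000010110 = 22
001101110 = 110
Sum = 132 = 10000100
1s count = 2

even parity (2 ones in 10000100)


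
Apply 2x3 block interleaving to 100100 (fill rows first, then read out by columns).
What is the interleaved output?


Matrix:
  100
  100
Read columns: 110000

110000


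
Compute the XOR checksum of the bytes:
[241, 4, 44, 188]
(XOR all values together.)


XOR chain: 241 ^ 4 ^ 44 ^ 188 = 101

101


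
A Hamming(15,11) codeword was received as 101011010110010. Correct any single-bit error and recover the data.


Syndrome = 6: error at position 6

Data: 11000110010 (corrected bit 6)


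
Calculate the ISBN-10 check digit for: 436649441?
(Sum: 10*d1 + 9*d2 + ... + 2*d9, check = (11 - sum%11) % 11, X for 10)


Weighted sum: 256
256 mod 11 = 3

Check digit: 8


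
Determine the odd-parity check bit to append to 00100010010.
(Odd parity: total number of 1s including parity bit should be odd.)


Number of 1s in data: 3
Parity bit: 0

0


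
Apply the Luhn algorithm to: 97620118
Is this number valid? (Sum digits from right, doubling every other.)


Luhn sum = 32
32 mod 10 = 2

Invalid (Luhn sum mod 10 = 2)


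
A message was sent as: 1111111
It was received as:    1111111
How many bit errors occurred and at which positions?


XOR: 0000000

0 errors (received matches sent)


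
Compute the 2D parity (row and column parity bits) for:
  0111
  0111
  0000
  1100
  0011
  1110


Row parities: 110001
Column parities: 0001

Row P: 110001, Col P: 0001, Corner: 1


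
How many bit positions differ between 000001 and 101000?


XOR: 101001
Count of 1s: 3

3


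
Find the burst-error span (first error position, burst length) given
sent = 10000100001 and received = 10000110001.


XOR: 00000010000

Burst at position 6, length 1


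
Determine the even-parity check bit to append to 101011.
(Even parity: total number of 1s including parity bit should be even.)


Number of 1s in data: 4
Parity bit: 0

0


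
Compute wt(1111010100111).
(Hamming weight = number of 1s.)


Counting 1s in 1111010100111

9


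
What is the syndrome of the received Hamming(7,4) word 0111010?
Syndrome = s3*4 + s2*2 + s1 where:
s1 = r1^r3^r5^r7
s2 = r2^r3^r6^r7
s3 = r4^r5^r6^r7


s1=1, s2=1, s3=0

Syndrome = 3 (error at position 3)


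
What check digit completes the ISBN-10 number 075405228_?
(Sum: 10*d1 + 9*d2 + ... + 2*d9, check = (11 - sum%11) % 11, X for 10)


Weighted sum: 186
186 mod 11 = 10

Check digit: 1


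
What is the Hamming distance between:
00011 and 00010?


XOR: 00001
Count of 1s: 1

1


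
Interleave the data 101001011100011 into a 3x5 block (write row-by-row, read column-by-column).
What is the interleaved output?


Matrix:
  10100
  10111
  00011
Read columns: 110000110011011

110000110011011


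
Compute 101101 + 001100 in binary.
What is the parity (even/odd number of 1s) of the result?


101101 = 45
001100 = 12
Sum = 57 = 111001
1s count = 4

even parity (4 ones in 111001)


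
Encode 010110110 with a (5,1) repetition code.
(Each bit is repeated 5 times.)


Each bit -> 5 copies

000001111100000111111111100000111111111100000


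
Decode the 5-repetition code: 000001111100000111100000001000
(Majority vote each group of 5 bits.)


Groups: 00000, 11111, 00000, 11110, 00000, 01000
Majority votes: 010100

010100


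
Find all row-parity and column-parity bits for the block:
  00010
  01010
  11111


Row parities: 101
Column parities: 10111

Row P: 101, Col P: 10111, Corner: 0


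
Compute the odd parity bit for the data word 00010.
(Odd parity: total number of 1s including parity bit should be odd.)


Number of 1s in data: 1
Parity bit: 0

0


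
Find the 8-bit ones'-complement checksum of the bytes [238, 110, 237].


Sum = 585 mod 256 = 73
Complement = 182

182


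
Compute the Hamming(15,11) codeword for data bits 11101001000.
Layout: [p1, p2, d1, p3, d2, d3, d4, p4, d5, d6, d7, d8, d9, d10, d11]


Parity bits: p1=1, p2=0, p3=1, p4=0

101111001001000


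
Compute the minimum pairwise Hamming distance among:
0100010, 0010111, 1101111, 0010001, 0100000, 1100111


Comparing all pairs, minimum distance: 1
Can detect 0 errors, correct 0 errors

1


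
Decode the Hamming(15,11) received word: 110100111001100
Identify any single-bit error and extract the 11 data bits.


Syndrome = 0: no error detected

Data: 00011001100 (no errors)


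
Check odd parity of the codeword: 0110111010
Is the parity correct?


Number of 1s: 6

No, parity error (6 ones)


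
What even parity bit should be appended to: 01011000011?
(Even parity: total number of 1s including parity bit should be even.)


Number of 1s in data: 5
Parity bit: 1

1


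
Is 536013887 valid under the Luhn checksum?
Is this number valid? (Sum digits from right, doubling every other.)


Luhn sum = 46
46 mod 10 = 6

Invalid (Luhn sum mod 10 = 6)


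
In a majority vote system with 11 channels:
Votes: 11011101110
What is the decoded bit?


Ones: 8 out of 11
Threshold: 6

1 (8/11 voted 1)


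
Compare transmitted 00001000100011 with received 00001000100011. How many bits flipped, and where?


XOR: 00000000000000

0 errors (received matches sent)


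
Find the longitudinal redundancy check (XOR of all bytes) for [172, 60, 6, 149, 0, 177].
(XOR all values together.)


XOR chain: 172 ^ 60 ^ 6 ^ 149 ^ 0 ^ 177 = 178

178


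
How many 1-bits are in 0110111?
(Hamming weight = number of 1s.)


Counting 1s in 0110111

5


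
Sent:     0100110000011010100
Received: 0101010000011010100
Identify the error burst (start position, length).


XOR: 0001100000000000000

Burst at position 3, length 2


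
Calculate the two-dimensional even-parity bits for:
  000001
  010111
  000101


Row parities: 100
Column parities: 010011

Row P: 100, Col P: 010011, Corner: 1


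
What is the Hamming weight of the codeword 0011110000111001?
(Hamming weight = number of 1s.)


Counting 1s in 0011110000111001

8


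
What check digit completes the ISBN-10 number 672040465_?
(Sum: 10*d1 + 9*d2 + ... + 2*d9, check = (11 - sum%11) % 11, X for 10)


Weighted sum: 207
207 mod 11 = 9

Check digit: 2


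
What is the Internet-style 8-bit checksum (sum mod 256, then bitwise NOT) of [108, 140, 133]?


Sum = 381 mod 256 = 125
Complement = 130

130


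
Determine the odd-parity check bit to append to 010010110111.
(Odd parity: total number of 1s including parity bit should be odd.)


Number of 1s in data: 7
Parity bit: 0

0


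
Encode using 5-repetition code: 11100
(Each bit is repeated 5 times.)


Each bit -> 5 copies

1111111111111110000000000


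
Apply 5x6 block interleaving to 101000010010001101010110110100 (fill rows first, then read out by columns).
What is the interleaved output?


Matrix:
  101000
  010010
  001101
  010110
  110100
Read columns: 100010101110100001110101000100

100010101110100001110101000100


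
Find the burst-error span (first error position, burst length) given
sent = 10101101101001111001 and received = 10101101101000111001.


XOR: 00000000000001000000

Burst at position 13, length 1


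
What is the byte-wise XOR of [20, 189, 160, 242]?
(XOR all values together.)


XOR chain: 20 ^ 189 ^ 160 ^ 242 = 251

251


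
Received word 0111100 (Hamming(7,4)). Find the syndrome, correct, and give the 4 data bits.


Syndrome = 0: no error detected

Data: 1100 (no errors)


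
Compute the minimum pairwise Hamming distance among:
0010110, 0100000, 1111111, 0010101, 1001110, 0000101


Comparing all pairs, minimum distance: 1
Can detect 0 errors, correct 0 errors

1


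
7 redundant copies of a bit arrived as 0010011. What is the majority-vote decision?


Ones: 3 out of 7
Threshold: 4

0 (3/7 voted 1)


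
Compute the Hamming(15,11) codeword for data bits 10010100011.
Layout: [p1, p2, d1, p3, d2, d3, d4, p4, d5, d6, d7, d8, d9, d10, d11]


Parity bits: p1=1, p2=1, p3=1, p4=1

111100110100011


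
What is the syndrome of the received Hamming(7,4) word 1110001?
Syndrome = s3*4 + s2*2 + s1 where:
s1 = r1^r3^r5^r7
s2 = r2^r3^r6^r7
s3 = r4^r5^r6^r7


s1=1, s2=1, s3=1

Syndrome = 7 (error at position 7)


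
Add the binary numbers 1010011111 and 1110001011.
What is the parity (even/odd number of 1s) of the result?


1010011111 = 671
1110001011 = 907
Sum = 1578 = 11000101010
1s count = 5

odd parity (5 ones in 11000101010)


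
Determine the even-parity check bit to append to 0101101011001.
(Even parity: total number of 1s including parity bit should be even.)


Number of 1s in data: 7
Parity bit: 1

1


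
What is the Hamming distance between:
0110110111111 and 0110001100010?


XOR: 0000111011101
Count of 1s: 7

7


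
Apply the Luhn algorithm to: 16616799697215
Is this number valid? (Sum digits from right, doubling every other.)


Luhn sum = 66
66 mod 10 = 6

Invalid (Luhn sum mod 10 = 6)
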